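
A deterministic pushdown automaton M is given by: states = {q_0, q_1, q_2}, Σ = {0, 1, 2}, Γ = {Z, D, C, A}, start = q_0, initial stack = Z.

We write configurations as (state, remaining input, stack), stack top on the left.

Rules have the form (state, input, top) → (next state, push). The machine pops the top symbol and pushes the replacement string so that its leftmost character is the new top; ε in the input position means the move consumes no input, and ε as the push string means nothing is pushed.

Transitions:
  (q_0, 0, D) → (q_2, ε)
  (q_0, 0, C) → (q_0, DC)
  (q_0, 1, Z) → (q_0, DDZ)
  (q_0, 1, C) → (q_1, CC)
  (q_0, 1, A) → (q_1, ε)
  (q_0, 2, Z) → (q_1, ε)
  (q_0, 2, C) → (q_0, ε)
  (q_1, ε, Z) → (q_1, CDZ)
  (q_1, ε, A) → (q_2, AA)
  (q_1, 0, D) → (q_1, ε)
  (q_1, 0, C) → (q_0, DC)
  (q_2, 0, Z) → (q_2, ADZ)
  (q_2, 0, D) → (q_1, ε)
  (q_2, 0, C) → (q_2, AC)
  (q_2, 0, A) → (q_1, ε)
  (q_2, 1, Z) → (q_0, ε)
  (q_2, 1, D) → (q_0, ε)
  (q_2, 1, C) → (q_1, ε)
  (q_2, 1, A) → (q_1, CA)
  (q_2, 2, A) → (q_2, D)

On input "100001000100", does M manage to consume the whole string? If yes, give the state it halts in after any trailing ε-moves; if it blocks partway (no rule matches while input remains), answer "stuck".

(q_0, 100001000100, Z)
  read 1, top Z: go to q_0, push DDZ → (q_0, 00001000100, DDZ)
  read 0, top D: go to q_2, push ε → (q_2, 0001000100, DZ)
  read 0, top D: go to q_1, push ε → (q_1, 001000100, Z)
  ε-move, top Z: go to q_1, push CDZ → (q_1, 001000100, CDZ)
  read 0, top C: go to q_0, push DC → (q_0, 01000100, DCDZ)
  read 0, top D: go to q_2, push ε → (q_2, 1000100, CDZ)
  read 1, top C: go to q_1, push ε → (q_1, 000100, DZ)
  read 0, top D: go to q_1, push ε → (q_1, 00100, Z)
  ε-move, top Z: go to q_1, push CDZ → (q_1, 00100, CDZ)
  read 0, top C: go to q_0, push DC → (q_0, 0100, DCDZ)
  read 0, top D: go to q_2, push ε → (q_2, 100, CDZ)
  read 1, top C: go to q_1, push ε → (q_1, 00, DZ)
  read 0, top D: go to q_1, push ε → (q_1, 0, Z)
  ε-move, top Z: go to q_1, push CDZ → (q_1, 0, CDZ)
  read 0, top C: go to q_0, push DC → (q_0, ε, DCDZ)
All input consumed; M is in state q_0.

q_0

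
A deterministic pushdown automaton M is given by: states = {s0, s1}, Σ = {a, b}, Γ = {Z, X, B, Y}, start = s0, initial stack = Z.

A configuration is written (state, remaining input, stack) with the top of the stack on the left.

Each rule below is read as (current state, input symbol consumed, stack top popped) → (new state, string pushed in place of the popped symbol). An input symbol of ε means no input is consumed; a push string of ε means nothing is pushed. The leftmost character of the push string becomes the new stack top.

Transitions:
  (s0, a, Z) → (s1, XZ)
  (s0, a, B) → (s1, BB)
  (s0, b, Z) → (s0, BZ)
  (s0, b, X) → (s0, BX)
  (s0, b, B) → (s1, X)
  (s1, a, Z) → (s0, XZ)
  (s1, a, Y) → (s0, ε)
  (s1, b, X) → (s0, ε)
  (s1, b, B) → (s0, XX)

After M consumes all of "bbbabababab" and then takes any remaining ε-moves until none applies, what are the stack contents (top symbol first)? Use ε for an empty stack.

Z

(s0, bbbabababab, Z)
  read b, top Z: go to s0, push BZ → (s0, bbabababab, BZ)
  read b, top B: go to s1, push X → (s1, babababab, XZ)
  read b, top X: go to s0, push ε → (s0, abababab, Z)
  read a, top Z: go to s1, push XZ → (s1, bababab, XZ)
  read b, top X: go to s0, push ε → (s0, ababab, Z)
  read a, top Z: go to s1, push XZ → (s1, babab, XZ)
  read b, top X: go to s0, push ε → (s0, abab, Z)
  read a, top Z: go to s1, push XZ → (s1, bab, XZ)
  read b, top X: go to s0, push ε → (s0, ab, Z)
  read a, top Z: go to s1, push XZ → (s1, b, XZ)
  read b, top X: go to s0, push ε → (s0, ε, Z)
All input consumed in state s0 with stack Z.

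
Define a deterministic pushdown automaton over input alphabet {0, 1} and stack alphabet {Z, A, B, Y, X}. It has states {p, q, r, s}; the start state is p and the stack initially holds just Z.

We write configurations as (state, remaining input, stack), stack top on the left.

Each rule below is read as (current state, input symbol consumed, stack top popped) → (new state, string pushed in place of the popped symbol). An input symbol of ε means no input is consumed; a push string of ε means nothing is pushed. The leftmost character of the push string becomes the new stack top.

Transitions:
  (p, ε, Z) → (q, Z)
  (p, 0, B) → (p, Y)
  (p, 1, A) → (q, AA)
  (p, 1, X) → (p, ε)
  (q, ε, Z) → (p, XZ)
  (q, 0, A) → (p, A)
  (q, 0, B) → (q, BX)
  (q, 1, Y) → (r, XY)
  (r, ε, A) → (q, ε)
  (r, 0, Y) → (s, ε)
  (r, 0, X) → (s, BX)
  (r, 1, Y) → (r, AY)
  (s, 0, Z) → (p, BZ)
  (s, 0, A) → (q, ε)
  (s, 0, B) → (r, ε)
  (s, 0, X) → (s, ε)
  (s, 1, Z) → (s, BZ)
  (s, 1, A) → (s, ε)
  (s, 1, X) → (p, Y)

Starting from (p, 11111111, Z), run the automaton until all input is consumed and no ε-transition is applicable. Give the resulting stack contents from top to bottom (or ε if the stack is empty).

(p, 11111111, Z)
  ε-move, top Z: go to q, push Z → (q, 11111111, Z)
  ε-move, top Z: go to p, push XZ → (p, 11111111, XZ)
  read 1, top X: go to p, push ε → (p, 1111111, Z)
  ε-move, top Z: go to q, push Z → (q, 1111111, Z)
  ε-move, top Z: go to p, push XZ → (p, 1111111, XZ)
  read 1, top X: go to p, push ε → (p, 111111, Z)
  ε-move, top Z: go to q, push Z → (q, 111111, Z)
  ε-move, top Z: go to p, push XZ → (p, 111111, XZ)
  read 1, top X: go to p, push ε → (p, 11111, Z)
  ε-move, top Z: go to q, push Z → (q, 11111, Z)
  ε-move, top Z: go to p, push XZ → (p, 11111, XZ)
  read 1, top X: go to p, push ε → (p, 1111, Z)
  ε-move, top Z: go to q, push Z → (q, 1111, Z)
  ε-move, top Z: go to p, push XZ → (p, 1111, XZ)
  read 1, top X: go to p, push ε → (p, 111, Z)
  ε-move, top Z: go to q, push Z → (q, 111, Z)
  ε-move, top Z: go to p, push XZ → (p, 111, XZ)
  read 1, top X: go to p, push ε → (p, 11, Z)
  ε-move, top Z: go to q, push Z → (q, 11, Z)
  ε-move, top Z: go to p, push XZ → (p, 11, XZ)
  read 1, top X: go to p, push ε → (p, 1, Z)
  ε-move, top Z: go to q, push Z → (q, 1, Z)
  ε-move, top Z: go to p, push XZ → (p, 1, XZ)
  read 1, top X: go to p, push ε → (p, ε, Z)
  ε-move, top Z: go to q, push Z → (q, ε, Z)
  ε-move, top Z: go to p, push XZ → (p, ε, XZ)
All input consumed in state p with stack XZ.

XZ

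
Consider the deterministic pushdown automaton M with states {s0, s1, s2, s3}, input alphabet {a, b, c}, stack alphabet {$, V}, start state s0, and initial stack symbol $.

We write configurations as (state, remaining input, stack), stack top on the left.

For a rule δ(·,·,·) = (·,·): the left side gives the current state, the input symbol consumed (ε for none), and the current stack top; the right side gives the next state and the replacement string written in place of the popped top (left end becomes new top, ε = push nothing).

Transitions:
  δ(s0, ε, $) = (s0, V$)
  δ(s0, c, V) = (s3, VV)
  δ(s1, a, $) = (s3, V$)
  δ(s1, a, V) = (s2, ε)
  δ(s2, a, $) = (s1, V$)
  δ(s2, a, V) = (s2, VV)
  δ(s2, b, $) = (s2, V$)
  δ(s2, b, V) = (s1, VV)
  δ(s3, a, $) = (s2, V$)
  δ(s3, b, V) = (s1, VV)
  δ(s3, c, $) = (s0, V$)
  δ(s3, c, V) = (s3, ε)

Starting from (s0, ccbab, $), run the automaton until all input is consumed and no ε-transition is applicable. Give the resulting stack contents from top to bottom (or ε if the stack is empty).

(s0, ccbab, $)
  ε-move, top $: go to s0, push V$ → (s0, ccbab, V$)
  read c, top V: go to s3, push VV → (s3, cbab, VV$)
  read c, top V: go to s3, push ε → (s3, bab, V$)
  read b, top V: go to s1, push VV → (s1, ab, VV$)
  read a, top V: go to s2, push ε → (s2, b, V$)
  read b, top V: go to s1, push VV → (s1, ε, VV$)
All input consumed in state s1 with stack VV$.

VV$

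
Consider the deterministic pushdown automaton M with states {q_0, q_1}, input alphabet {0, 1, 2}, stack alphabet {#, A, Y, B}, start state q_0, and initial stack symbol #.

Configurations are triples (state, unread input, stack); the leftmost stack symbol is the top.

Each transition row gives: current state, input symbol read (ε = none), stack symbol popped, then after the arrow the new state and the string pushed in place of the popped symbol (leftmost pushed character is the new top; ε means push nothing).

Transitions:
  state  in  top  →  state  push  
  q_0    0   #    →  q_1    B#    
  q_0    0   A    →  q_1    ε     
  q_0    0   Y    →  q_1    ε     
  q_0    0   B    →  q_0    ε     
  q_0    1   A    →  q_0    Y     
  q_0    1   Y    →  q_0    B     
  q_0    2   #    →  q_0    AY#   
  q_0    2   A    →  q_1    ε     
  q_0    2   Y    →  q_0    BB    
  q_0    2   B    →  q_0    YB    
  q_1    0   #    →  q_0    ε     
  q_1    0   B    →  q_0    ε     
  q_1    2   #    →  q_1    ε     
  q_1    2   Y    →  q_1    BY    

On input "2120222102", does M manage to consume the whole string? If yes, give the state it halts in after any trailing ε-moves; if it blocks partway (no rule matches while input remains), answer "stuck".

q_0

(q_0, 2120222102, #)
  read 2, top #: go to q_0, push AY# → (q_0, 120222102, AY#)
  read 1, top A: go to q_0, push Y → (q_0, 20222102, YY#)
  read 2, top Y: go to q_0, push BB → (q_0, 0222102, BBY#)
  read 0, top B: go to q_0, push ε → (q_0, 222102, BY#)
  read 2, top B: go to q_0, push YB → (q_0, 22102, YBY#)
  read 2, top Y: go to q_0, push BB → (q_0, 2102, BBBY#)
  read 2, top B: go to q_0, push YB → (q_0, 102, YBBBY#)
  read 1, top Y: go to q_0, push B → (q_0, 02, BBBBY#)
  read 0, top B: go to q_0, push ε → (q_0, 2, BBBY#)
  read 2, top B: go to q_0, push YB → (q_0, ε, YBBBY#)
All input consumed; M is in state q_0.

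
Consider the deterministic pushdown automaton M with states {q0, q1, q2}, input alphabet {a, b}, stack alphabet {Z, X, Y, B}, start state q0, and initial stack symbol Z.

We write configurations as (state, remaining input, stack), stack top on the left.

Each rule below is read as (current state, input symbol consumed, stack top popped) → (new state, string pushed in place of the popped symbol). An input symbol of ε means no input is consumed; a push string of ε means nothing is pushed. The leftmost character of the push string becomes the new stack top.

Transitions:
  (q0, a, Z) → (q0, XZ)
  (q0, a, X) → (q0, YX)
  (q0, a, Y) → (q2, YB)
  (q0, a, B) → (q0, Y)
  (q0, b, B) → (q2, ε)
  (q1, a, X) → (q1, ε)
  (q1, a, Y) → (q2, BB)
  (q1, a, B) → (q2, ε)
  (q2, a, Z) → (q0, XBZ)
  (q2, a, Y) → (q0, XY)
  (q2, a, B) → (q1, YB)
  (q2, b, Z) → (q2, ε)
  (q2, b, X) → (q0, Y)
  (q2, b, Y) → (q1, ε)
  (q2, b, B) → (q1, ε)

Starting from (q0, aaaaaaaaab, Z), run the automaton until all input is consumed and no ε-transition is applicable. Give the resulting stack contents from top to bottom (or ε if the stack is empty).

BXYBXYBXZ

(q0, aaaaaaaaab, Z)
  read a, top Z: go to q0, push XZ → (q0, aaaaaaaab, XZ)
  read a, top X: go to q0, push YX → (q0, aaaaaaab, YXZ)
  read a, top Y: go to q2, push YB → (q2, aaaaaab, YBXZ)
  read a, top Y: go to q0, push XY → (q0, aaaaab, XYBXZ)
  read a, top X: go to q0, push YX → (q0, aaaab, YXYBXZ)
  read a, top Y: go to q2, push YB → (q2, aaab, YBXYBXZ)
  read a, top Y: go to q0, push XY → (q0, aab, XYBXYBXZ)
  read a, top X: go to q0, push YX → (q0, ab, YXYBXYBXZ)
  read a, top Y: go to q2, push YB → (q2, b, YBXYBXYBXZ)
  read b, top Y: go to q1, push ε → (q1, ε, BXYBXYBXZ)
All input consumed in state q1 with stack BXYBXYBXZ.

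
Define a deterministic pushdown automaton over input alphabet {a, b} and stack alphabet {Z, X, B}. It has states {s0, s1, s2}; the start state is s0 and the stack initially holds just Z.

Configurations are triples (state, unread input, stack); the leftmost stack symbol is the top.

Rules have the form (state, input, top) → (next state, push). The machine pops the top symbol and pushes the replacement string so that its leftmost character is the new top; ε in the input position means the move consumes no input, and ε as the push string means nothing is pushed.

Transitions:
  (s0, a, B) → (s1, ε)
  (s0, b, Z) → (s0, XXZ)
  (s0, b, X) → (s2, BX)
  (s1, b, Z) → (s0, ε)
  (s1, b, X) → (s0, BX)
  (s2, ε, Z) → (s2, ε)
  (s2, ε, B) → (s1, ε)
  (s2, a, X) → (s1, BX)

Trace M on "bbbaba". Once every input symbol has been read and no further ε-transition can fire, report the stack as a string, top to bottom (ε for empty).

(s0, bbbaba, Z)
  read b, top Z: go to s0, push XXZ → (s0, bbaba, XXZ)
  read b, top X: go to s2, push BX → (s2, baba, BXXZ)
  ε-move, top B: go to s1, push ε → (s1, baba, XXZ)
  read b, top X: go to s0, push BX → (s0, aba, BXXZ)
  read a, top B: go to s1, push ε → (s1, ba, XXZ)
  read b, top X: go to s0, push BX → (s0, a, BXXZ)
  read a, top B: go to s1, push ε → (s1, ε, XXZ)
All input consumed in state s1 with stack XXZ.

XXZ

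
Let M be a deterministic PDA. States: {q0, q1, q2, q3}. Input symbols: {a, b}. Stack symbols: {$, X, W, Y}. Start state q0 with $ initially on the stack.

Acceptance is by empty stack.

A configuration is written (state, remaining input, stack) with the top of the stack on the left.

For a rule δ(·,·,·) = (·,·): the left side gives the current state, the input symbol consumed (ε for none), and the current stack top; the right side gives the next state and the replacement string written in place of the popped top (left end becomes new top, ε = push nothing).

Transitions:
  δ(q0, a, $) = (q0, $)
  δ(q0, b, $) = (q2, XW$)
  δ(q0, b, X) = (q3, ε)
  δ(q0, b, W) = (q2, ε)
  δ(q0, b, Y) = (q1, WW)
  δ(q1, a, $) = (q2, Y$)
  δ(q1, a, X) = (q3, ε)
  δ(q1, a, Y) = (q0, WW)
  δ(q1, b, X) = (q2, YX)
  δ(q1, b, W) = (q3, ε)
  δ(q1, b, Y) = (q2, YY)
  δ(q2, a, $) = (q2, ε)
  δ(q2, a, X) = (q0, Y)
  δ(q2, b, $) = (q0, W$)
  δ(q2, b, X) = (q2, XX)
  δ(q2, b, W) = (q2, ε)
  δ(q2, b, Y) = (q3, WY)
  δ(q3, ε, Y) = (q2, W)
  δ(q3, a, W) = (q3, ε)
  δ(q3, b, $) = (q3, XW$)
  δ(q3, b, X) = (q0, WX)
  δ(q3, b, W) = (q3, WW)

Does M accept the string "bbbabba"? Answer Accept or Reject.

(q0, bbbabba, $)
  read b, top $: go to q2, push XW$ → (q2, bbabba, XW$)
  read b, top X: go to q2, push XX → (q2, babba, XXW$)
  read b, top X: go to q2, push XX → (q2, abba, XXXW$)
  read a, top X: go to q0, push Y → (q0, bba, YXXW$)
  read b, top Y: go to q1, push WW → (q1, ba, WWXXW$)
  read b, top W: go to q3, push ε → (q3, a, WXXW$)
  read a, top W: go to q3, push ε → (q3, ε, XXW$)
All input consumed; stack is XXW$, not empty, and no further ε-move applies.

Reject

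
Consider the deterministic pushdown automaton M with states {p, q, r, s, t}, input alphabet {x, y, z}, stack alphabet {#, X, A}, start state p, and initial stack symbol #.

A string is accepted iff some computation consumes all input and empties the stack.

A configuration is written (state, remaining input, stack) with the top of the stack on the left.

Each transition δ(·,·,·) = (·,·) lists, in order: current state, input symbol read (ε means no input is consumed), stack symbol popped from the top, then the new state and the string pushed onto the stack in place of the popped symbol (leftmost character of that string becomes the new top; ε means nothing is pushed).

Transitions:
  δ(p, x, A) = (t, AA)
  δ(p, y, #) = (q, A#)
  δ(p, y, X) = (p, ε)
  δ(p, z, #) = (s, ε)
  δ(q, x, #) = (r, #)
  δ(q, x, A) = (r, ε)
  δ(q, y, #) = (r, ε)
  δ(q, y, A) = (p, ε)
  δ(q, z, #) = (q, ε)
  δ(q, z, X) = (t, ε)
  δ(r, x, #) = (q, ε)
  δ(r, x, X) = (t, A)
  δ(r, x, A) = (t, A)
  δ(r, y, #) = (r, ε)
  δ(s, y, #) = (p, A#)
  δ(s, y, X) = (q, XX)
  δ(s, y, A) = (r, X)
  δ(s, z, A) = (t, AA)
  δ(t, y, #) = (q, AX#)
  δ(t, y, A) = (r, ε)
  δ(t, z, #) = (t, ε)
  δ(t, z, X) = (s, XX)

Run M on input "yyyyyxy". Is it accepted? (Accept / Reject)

(p, yyyyyxy, #)
  read y, top #: go to q, push A# → (q, yyyyxy, A#)
  read y, top A: go to p, push ε → (p, yyyxy, #)
  read y, top #: go to q, push A# → (q, yyxy, A#)
  read y, top A: go to p, push ε → (p, yxy, #)
  read y, top #: go to q, push A# → (q, xy, A#)
  read x, top A: go to r, push ε → (r, y, #)
  read y, top #: go to r, push ε → (r, ε, ε)
All input consumed and the stack is empty.

Accept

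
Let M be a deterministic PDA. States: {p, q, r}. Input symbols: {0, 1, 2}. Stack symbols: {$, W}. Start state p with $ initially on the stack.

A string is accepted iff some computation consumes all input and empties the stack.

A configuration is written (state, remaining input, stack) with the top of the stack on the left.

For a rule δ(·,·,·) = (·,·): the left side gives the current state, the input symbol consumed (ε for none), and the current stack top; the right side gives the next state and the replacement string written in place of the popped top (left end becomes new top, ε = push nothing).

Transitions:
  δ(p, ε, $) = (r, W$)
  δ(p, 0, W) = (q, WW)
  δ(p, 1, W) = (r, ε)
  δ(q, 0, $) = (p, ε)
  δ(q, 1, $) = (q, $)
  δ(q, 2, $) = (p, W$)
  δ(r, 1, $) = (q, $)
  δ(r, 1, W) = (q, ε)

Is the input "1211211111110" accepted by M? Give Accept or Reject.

(p, 1211211111110, $)
  ε-move, top $: go to r, push W$ → (r, 1211211111110, W$)
  read 1, top W: go to q, push ε → (q, 211211111110, $)
  read 2, top $: go to p, push W$ → (p, 11211111110, W$)
  read 1, top W: go to r, push ε → (r, 1211111110, $)
  read 1, top $: go to q, push $ → (q, 211111110, $)
  read 2, top $: go to p, push W$ → (p, 11111110, W$)
  read 1, top W: go to r, push ε → (r, 1111110, $)
  read 1, top $: go to q, push $ → (q, 111110, $)
  read 1, top $: go to q, push $ → (q, 11110, $)
  read 1, top $: go to q, push $ → (q, 1110, $)
  read 1, top $: go to q, push $ → (q, 110, $)
  read 1, top $: go to q, push $ → (q, 10, $)
  read 1, top $: go to q, push $ → (q, 0, $)
  read 0, top $: go to p, push ε → (p, ε, ε)
All input consumed and the stack is empty.

Accept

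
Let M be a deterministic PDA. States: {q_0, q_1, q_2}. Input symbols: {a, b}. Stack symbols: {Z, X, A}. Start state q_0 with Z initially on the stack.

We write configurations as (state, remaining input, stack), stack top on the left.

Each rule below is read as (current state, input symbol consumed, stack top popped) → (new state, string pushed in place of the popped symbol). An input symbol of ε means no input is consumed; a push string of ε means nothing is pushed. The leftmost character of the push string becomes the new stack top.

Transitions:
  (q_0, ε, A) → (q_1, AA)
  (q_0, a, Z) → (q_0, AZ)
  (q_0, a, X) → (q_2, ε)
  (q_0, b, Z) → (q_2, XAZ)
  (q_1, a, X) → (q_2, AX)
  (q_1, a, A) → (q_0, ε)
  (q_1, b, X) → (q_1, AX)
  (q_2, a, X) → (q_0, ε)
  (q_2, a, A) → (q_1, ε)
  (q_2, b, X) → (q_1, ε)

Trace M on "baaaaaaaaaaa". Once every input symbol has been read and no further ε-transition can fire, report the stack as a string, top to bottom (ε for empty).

(q_0, baaaaaaaaaaa, Z)
  read b, top Z: go to q_2, push XAZ → (q_2, aaaaaaaaaaa, XAZ)
  read a, top X: go to q_0, push ε → (q_0, aaaaaaaaaa, AZ)
  ε-move, top A: go to q_1, push AA → (q_1, aaaaaaaaaa, AAZ)
  read a, top A: go to q_0, push ε → (q_0, aaaaaaaaa, AZ)
  ε-move, top A: go to q_1, push AA → (q_1, aaaaaaaaa, AAZ)
  read a, top A: go to q_0, push ε → (q_0, aaaaaaaa, AZ)
  ε-move, top A: go to q_1, push AA → (q_1, aaaaaaaa, AAZ)
  read a, top A: go to q_0, push ε → (q_0, aaaaaaa, AZ)
  ε-move, top A: go to q_1, push AA → (q_1, aaaaaaa, AAZ)
  read a, top A: go to q_0, push ε → (q_0, aaaaaa, AZ)
  ε-move, top A: go to q_1, push AA → (q_1, aaaaaa, AAZ)
  read a, top A: go to q_0, push ε → (q_0, aaaaa, AZ)
  ε-move, top A: go to q_1, push AA → (q_1, aaaaa, AAZ)
  read a, top A: go to q_0, push ε → (q_0, aaaa, AZ)
  ε-move, top A: go to q_1, push AA → (q_1, aaaa, AAZ)
  read a, top A: go to q_0, push ε → (q_0, aaa, AZ)
  ε-move, top A: go to q_1, push AA → (q_1, aaa, AAZ)
  read a, top A: go to q_0, push ε → (q_0, aa, AZ)
  ε-move, top A: go to q_1, push AA → (q_1, aa, AAZ)
  read a, top A: go to q_0, push ε → (q_0, a, AZ)
  ε-move, top A: go to q_1, push AA → (q_1, a, AAZ)
  read a, top A: go to q_0, push ε → (q_0, ε, AZ)
  ε-move, top A: go to q_1, push AA → (q_1, ε, AAZ)
All input consumed in state q_1 with stack AAZ.

AAZ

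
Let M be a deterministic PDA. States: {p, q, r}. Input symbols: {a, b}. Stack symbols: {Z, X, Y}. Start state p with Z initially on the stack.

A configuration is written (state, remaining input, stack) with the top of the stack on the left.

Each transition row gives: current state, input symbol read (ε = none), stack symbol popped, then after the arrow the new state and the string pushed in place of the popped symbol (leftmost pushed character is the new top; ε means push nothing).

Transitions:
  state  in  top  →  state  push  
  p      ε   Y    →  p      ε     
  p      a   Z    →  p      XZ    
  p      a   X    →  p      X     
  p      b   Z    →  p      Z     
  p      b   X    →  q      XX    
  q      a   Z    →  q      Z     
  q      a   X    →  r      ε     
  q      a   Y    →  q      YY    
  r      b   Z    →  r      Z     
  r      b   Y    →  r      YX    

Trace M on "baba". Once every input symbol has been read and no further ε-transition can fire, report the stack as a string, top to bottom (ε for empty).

(p, baba, Z)
  read b, top Z: go to p, push Z → (p, aba, Z)
  read a, top Z: go to p, push XZ → (p, ba, XZ)
  read b, top X: go to q, push XX → (q, a, XXZ)
  read a, top X: go to r, push ε → (r, ε, XZ)
All input consumed in state r with stack XZ.

XZ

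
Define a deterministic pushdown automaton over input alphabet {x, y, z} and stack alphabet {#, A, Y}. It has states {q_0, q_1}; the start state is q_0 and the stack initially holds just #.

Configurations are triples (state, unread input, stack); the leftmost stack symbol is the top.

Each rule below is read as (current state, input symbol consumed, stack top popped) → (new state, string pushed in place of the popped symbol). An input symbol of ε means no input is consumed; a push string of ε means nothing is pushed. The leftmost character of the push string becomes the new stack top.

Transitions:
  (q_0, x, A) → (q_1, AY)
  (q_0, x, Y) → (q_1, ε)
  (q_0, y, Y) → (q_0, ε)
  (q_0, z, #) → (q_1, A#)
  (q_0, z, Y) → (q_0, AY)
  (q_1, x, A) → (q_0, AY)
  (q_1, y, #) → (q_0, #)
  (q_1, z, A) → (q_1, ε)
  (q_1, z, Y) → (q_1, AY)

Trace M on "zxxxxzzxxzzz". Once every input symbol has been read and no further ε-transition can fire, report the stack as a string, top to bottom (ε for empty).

YYYYYY#

(q_0, zxxxxzzxxzzz, #)
  read z, top #: go to q_1, push A# → (q_1, xxxxzzxxzzz, A#)
  read x, top A: go to q_0, push AY → (q_0, xxxzzxxzzz, AY#)
  read x, top A: go to q_1, push AY → (q_1, xxzzxxzzz, AYY#)
  read x, top A: go to q_0, push AY → (q_0, xzzxxzzz, AYYY#)
  read x, top A: go to q_1, push AY → (q_1, zzxxzzz, AYYYY#)
  read z, top A: go to q_1, push ε → (q_1, zxxzzz, YYYY#)
  read z, top Y: go to q_1, push AY → (q_1, xxzzz, AYYYY#)
  read x, top A: go to q_0, push AY → (q_0, xzzz, AYYYYY#)
  read x, top A: go to q_1, push AY → (q_1, zzz, AYYYYYY#)
  read z, top A: go to q_1, push ε → (q_1, zz, YYYYYY#)
  read z, top Y: go to q_1, push AY → (q_1, z, AYYYYYY#)
  read z, top A: go to q_1, push ε → (q_1, ε, YYYYYY#)
All input consumed in state q_1 with stack YYYYYY#.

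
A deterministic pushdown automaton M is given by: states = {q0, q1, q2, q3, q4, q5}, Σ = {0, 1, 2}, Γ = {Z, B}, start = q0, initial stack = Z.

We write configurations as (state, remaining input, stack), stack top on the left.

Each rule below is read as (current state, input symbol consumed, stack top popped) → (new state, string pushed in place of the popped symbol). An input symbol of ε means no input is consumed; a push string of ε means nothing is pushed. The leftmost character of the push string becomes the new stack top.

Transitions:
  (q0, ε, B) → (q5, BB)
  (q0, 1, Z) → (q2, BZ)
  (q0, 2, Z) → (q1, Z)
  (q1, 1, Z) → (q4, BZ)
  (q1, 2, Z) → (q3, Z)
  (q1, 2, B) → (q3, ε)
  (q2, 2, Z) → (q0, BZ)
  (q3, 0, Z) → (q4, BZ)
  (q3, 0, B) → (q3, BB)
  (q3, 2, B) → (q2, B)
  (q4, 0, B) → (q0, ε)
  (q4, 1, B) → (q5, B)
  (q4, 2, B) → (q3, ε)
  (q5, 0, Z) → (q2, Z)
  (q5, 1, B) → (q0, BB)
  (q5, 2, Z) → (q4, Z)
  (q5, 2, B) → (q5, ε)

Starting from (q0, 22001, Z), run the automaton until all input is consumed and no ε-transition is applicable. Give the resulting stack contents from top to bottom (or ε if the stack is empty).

BZ

(q0, 22001, Z)
  read 2, top Z: go to q1, push Z → (q1, 2001, Z)
  read 2, top Z: go to q3, push Z → (q3, 001, Z)
  read 0, top Z: go to q4, push BZ → (q4, 01, BZ)
  read 0, top B: go to q0, push ε → (q0, 1, Z)
  read 1, top Z: go to q2, push BZ → (q2, ε, BZ)
All input consumed in state q2 with stack BZ.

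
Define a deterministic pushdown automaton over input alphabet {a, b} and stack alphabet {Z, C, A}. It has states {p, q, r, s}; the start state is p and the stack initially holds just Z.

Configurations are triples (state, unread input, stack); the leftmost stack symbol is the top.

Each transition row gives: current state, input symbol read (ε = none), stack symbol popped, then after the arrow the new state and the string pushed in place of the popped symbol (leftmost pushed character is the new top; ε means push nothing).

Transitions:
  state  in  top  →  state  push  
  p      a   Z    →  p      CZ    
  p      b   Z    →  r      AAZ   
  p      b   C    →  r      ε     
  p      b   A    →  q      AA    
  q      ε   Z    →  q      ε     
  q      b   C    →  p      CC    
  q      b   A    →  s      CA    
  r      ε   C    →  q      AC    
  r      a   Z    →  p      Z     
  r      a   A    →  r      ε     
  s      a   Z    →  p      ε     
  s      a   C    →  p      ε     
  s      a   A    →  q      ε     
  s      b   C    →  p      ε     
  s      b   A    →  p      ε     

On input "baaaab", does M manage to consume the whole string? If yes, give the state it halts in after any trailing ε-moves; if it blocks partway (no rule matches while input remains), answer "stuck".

(p, baaaab, Z) ⊢ (r, aaaab, AAZ) ⊢ (r, aaab, AZ) ⊢ (r, aab, Z) ⊢ (p, ab, Z) ⊢ (p, b, CZ) ⊢ (r, ε, Z)
All input consumed; M is in state r.

r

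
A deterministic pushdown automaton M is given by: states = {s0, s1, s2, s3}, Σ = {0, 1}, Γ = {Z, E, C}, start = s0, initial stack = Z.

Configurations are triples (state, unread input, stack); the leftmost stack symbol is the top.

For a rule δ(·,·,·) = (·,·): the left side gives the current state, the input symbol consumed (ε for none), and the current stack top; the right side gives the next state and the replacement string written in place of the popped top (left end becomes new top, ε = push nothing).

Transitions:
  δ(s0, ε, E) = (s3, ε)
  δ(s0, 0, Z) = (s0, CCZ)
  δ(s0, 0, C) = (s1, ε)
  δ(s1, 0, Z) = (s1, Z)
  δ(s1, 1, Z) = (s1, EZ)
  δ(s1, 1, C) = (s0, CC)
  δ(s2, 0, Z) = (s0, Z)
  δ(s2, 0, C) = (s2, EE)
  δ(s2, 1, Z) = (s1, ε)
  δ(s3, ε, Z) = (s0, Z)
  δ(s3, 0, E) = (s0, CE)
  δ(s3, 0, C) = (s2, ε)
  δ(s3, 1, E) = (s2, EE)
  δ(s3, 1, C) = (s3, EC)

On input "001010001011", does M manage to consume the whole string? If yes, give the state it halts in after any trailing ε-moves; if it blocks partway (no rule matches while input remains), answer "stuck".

(s0, 001010001011, Z)
  read 0, top Z: go to s0, push CCZ → (s0, 01010001011, CCZ)
  read 0, top C: go to s1, push ε → (s1, 1010001011, CZ)
  read 1, top C: go to s0, push CC → (s0, 010001011, CCZ)
  read 0, top C: go to s1, push ε → (s1, 10001011, CZ)
  read 1, top C: go to s0, push CC → (s0, 0001011, CCZ)
  read 0, top C: go to s1, push ε → (s1, 001011, CZ)
No transition for (s1, 0, top C); M blocks with input 001011 remaining.

stuck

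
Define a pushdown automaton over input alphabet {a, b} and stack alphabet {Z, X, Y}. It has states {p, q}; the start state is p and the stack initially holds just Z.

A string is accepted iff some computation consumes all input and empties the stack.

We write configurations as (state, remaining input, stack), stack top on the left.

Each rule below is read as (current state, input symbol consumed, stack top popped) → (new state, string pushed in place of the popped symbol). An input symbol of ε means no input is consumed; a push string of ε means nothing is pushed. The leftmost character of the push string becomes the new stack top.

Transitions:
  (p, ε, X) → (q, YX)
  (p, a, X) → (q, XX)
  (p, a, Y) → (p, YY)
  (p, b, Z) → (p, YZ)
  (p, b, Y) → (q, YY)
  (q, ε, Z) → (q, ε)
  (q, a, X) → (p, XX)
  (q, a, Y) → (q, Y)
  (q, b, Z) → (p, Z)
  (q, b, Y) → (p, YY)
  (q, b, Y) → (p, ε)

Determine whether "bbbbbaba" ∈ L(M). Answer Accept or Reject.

Reject

No computation consumes all input and empties the stack.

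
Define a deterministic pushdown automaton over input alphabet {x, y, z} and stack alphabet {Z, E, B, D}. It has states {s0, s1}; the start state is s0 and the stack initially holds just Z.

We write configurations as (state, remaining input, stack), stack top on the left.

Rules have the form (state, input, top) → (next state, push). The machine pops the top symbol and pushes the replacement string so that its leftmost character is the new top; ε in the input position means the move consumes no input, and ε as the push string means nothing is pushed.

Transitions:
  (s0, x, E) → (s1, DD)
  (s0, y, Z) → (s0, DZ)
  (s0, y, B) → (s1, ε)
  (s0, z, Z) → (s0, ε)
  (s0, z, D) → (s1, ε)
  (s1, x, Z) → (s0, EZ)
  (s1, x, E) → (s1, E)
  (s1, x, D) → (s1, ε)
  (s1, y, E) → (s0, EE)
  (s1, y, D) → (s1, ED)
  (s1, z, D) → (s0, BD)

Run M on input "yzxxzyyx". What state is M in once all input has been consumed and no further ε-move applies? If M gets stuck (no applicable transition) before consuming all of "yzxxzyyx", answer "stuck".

(s0, yzxxzyyx, Z)
  read y, top Z: go to s0, push DZ → (s0, zxxzyyx, DZ)
  read z, top D: go to s1, push ε → (s1, xxzyyx, Z)
  read x, top Z: go to s0, push EZ → (s0, xzyyx, EZ)
  read x, top E: go to s1, push DD → (s1, zyyx, DDZ)
  read z, top D: go to s0, push BD → (s0, yyx, BDDZ)
  read y, top B: go to s1, push ε → (s1, yx, DDZ)
  read y, top D: go to s1, push ED → (s1, x, EDDZ)
  read x, top E: go to s1, push E → (s1, ε, EDDZ)
All input consumed; M is in state s1.

s1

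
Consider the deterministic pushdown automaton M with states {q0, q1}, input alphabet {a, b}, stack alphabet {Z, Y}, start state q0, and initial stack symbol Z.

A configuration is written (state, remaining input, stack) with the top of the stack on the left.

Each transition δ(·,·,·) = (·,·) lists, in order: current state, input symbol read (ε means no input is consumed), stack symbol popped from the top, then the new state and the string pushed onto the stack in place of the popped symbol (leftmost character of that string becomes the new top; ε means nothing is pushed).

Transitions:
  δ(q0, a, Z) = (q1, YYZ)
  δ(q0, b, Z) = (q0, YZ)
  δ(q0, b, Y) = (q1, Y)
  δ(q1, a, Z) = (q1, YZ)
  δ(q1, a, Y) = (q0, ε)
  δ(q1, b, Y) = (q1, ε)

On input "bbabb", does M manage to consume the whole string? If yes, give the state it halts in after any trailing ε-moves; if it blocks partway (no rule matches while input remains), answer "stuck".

(q0, bbabb, Z) ⊢ (q0, babb, YZ) ⊢ (q1, abb, YZ) ⊢ (q0, bb, Z) ⊢ (q0, b, YZ) ⊢ (q1, ε, YZ)
All input consumed; M is in state q1.

q1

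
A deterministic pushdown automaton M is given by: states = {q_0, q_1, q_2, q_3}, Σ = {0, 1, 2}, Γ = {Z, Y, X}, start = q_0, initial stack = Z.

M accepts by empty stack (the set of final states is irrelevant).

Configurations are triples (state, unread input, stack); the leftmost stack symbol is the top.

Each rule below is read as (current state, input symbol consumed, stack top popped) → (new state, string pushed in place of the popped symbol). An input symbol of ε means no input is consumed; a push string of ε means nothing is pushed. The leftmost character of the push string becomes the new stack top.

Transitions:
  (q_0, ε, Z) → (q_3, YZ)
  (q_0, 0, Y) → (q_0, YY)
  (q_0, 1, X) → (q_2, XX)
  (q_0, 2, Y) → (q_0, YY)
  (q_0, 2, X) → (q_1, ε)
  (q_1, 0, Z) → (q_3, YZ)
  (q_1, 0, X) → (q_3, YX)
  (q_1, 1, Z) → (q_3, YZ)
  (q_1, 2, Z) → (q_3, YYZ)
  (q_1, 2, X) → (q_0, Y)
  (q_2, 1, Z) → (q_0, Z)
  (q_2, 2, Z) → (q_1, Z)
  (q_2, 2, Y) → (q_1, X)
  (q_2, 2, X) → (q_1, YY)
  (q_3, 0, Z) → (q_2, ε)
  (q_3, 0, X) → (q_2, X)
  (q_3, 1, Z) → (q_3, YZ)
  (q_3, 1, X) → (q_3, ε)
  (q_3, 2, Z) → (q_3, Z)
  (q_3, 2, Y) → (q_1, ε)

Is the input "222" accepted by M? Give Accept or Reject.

Reject

(q_0, 222, Z)
  ε-move, top Z: go to q_3, push YZ → (q_3, 222, YZ)
  read 2, top Y: go to q_1, push ε → (q_1, 22, Z)
  read 2, top Z: go to q_3, push YYZ → (q_3, 2, YYZ)
  read 2, top Y: go to q_1, push ε → (q_1, ε, YZ)
All input consumed; stack is YZ, not empty, and no further ε-move applies.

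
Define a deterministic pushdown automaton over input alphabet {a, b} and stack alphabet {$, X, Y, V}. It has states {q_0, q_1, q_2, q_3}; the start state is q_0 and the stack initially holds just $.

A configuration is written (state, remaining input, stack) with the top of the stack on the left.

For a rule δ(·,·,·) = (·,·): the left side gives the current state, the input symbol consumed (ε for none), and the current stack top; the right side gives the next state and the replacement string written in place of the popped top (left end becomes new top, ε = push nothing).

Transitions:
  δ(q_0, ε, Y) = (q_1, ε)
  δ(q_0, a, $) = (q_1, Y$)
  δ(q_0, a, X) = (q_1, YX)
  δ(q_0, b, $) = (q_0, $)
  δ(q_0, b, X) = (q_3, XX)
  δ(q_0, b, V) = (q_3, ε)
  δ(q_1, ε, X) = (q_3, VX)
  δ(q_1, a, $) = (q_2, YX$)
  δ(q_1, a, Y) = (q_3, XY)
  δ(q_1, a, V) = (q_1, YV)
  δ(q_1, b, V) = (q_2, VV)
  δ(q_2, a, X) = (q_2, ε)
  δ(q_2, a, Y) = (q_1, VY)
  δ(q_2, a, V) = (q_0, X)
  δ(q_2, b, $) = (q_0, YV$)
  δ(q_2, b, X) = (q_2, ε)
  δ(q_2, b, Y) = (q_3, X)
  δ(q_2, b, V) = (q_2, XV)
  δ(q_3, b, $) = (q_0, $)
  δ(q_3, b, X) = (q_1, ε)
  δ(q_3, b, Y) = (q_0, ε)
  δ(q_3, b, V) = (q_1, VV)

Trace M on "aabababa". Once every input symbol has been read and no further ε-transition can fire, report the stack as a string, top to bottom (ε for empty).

(q_0, aabababa, $) ⊢ (q_1, abababa, Y$) ⊢ (q_3, bababa, XY$) ⊢ (q_1, ababa, Y$) ⊢ (q_3, baba, XY$) ⊢ (q_1, aba, Y$) ⊢ (q_3, ba, XY$) ⊢ (q_1, a, Y$) ⊢ (q_3, ε, XY$)
All input consumed in state q_3 with stack XY$.

XY$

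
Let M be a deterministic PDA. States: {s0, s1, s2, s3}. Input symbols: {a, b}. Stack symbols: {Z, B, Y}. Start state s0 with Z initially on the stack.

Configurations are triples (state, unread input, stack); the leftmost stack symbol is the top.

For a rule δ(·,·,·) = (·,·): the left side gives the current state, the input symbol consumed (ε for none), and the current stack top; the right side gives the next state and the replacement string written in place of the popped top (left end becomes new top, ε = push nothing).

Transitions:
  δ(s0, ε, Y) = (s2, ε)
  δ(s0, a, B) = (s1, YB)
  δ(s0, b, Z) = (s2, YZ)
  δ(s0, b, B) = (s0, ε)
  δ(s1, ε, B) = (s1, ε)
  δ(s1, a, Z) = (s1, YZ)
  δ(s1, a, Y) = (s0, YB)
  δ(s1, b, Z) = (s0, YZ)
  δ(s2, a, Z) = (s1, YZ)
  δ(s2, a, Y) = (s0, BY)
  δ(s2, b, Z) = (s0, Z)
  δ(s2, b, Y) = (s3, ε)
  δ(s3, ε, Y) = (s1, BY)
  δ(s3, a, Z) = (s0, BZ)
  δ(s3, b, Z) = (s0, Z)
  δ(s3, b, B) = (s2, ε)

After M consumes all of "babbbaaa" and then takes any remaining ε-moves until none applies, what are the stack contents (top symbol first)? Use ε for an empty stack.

BBYZ

(s0, babbbaaa, Z) ⊢ (s2, abbbaaa, YZ) ⊢ (s0, bbbaaa, BYZ) ⊢ (s0, bbaaa, YZ) ⊢ (s2, bbaaa, Z) ⊢ (s0, baaa, Z) ⊢ (s2, aaa, YZ) ⊢ (s0, aa, BYZ) ⊢ (s1, a, YBYZ) ⊢ (s0, ε, YBBYZ) ⊢ (s2, ε, BBYZ)
All input consumed in state s2 with stack BBYZ.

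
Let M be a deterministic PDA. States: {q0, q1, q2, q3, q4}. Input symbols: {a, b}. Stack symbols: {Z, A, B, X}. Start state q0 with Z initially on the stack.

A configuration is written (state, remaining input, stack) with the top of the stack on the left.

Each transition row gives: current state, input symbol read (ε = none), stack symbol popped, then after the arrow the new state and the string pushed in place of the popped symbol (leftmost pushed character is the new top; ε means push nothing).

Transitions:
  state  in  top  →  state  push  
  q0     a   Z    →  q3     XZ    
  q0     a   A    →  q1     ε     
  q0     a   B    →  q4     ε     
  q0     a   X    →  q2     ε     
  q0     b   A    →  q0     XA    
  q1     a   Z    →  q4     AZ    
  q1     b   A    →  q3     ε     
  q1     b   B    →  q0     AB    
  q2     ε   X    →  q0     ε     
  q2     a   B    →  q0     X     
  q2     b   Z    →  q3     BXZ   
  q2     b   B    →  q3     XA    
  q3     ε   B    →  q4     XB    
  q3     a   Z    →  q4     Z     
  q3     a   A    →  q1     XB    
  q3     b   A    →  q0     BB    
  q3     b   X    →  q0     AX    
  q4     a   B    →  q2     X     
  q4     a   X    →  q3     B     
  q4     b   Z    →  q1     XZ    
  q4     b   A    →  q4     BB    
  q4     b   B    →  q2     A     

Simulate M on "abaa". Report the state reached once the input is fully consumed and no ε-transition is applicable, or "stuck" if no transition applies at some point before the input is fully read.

(q0, abaa, Z) ⊢ (q3, baa, XZ) ⊢ (q0, aa, AXZ) ⊢ (q1, a, XZ)
No transition for (q1, a, top X); M blocks with input a remaining.

stuck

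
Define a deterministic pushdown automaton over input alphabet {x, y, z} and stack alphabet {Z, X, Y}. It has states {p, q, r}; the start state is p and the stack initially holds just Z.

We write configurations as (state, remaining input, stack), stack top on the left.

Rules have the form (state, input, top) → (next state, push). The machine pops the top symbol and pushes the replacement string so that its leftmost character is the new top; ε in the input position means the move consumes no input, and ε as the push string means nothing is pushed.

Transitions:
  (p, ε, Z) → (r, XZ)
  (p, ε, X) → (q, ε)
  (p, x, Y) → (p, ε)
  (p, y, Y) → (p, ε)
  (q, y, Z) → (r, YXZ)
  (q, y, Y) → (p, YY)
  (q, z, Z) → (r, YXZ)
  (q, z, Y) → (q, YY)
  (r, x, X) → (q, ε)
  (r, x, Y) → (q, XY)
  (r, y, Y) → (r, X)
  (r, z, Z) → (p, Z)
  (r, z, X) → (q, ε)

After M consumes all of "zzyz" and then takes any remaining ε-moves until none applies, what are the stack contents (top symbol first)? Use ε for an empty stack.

(p, zzyz, Z)
  ε-move, top Z: go to r, push XZ → (r, zzyz, XZ)
  read z, top X: go to q, push ε → (q, zyz, Z)
  read z, top Z: go to r, push YXZ → (r, yz, YXZ)
  read y, top Y: go to r, push X → (r, z, XXZ)
  read z, top X: go to q, push ε → (q, ε, XZ)
All input consumed in state q with stack XZ.

XZ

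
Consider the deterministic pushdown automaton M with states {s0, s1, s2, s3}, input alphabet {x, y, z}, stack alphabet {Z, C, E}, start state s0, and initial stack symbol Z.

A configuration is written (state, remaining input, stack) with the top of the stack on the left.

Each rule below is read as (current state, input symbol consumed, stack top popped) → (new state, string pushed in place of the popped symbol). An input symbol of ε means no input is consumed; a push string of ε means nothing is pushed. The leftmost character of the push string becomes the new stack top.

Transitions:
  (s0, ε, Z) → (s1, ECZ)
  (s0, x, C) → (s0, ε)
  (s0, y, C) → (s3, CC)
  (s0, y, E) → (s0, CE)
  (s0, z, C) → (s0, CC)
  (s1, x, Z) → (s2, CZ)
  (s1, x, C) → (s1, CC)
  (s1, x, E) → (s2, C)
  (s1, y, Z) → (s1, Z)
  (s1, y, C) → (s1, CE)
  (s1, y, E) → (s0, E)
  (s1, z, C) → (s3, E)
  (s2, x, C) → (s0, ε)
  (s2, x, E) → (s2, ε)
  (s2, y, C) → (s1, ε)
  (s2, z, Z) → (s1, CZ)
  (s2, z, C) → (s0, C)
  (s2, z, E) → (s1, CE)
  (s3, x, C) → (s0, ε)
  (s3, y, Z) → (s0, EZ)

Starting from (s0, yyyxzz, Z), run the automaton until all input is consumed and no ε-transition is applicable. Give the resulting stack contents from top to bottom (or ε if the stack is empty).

(s0, yyyxzz, Z) ⊢ (s1, yyyxzz, ECZ) ⊢ (s0, yyxzz, ECZ) ⊢ (s0, yxzz, CECZ) ⊢ (s3, xzz, CCECZ) ⊢ (s0, zz, CECZ) ⊢ (s0, z, CCECZ) ⊢ (s0, ε, CCCECZ)
All input consumed in state s0 with stack CCCECZ.

CCCECZ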